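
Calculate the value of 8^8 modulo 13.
By repeated squaring (mod 13): 8^{1}≡8, 8^{2}≡12, 8^{4}≡1, 8^{8}≡1. So 8^{8} ≡ 1 (mod 13)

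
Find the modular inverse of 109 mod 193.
Since 193 is prime, by Fermat 109^(-1) ≡ 109^{191} ≡ 85 mod 193. Verify: 109 × 85 = 9265 ≡ 1 mod 193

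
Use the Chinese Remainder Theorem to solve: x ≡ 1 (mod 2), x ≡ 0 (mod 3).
M = 2 × 3 = 6. M₁ = 3, y₁ ≡ 1 (mod 2). M₂ = 2, y₂ ≡ 2 (mod 3). x = 1×3×1 + 0×2×2 ≡ 3 (mod 6)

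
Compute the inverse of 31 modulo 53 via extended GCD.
Extended GCD: 31(12) + 53(-7) = 1. So 31^(-1) ≡ 12 mod 53. Verify: 31 × 12 = 372 ≡ 1 mod 53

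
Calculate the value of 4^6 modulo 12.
By repeated squaring mod 12: 4^{1}≡4, 4^{2}≡4, 4^{4}≡4. Then 4^{6} = 4^{4+2} ≡ 4 × 4 ≡ 4 mod 12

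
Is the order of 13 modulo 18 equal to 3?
Powers of 13 mod 18: 13^1≡13, 13^2≡7, 13^3≡1. First k with 13^k≡1 is k=3. Yes, ord_18(13) = 3.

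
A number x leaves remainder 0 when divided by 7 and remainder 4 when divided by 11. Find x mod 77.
M = 7 × 11 = 77. M₁ = 11, y₁ ≡ 2 mod 7. M₂ = 7, y₂ ≡ 8 mod 11. x = 0×11×2 + 4×7×8 ≡ 70 mod 77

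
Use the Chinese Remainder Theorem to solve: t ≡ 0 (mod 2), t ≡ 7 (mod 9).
M = 2 × 9 = 18. M₁ = 9, y₁ ≡ 1 (mod 2). M₂ = 2, y₂ ≡ 5 (mod 9). t = 0×9×1 + 7×2×5 ≡ 16 (mod 18)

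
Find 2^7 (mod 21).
By repeated squaring (mod 21): 2^{1}≡2, 2^{2}≡4, 2^{4}≡16. Then 2^{7} = 2^{4+2+1} ≡ 16 × 4 × 2 ≡ 2 (mod 21)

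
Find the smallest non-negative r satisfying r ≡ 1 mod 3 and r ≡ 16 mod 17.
M = 3 × 17 = 51. M₁ = 17, y₁ ≡ 2 mod 3. M₂ = 3, y₂ ≡ 6 mod 17. r = 1×17×2 + 16×3×6 ≡ 16 mod 51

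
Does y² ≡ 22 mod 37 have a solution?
By Euler's criterion: 22^{18} ≡ 36 mod 37. Since this equals -1 (≡ 36), 22 is not a QR.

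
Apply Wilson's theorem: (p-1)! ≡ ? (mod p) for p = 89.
By Wilson's theorem, (88)! ≡ -1 ≡ 88 (mod 89)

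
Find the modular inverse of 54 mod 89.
Since 89 is prime, by Fermat 54^(-1) ≡ 54^{87} ≡ 61 mod 89. Verify: 54 × 61 = 3294 ≡ 1 mod 89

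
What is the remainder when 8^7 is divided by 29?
By repeated squaring mod 29: 8^{1}≡8, 8^{2}≡6, 8^{4}≡7. Then 8^{7} = 8^{4+2+1} ≡ 7 × 6 × 8 ≡ 17 mod 29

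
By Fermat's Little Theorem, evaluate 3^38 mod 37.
By Fermat: 3^{36} ≡ 1 (mod 37). So 3^{38} = 3^{36} · 3^{2} ≡ 3^{2} ≡ 9 (mod 37)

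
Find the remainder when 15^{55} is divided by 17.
By Fermat: 15^{16} ≡ 1 mod 17. 55 = 3×16 + 7. So 15^{55} ≡ 15^{7} ≡ 8 mod 17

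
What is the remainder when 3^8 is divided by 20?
By repeated squaring mod 20: 3^{1}≡3, 3^{2}≡9, 3^{4}≡1, 3^{8}≡1. So 3^{8} ≡ 1 mod 20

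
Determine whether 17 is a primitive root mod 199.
17^{66} ≡ 1 (mod 199) and 66 < 198, so ord_199(17) = 66 ≠ 198 and 17 is not a primitive root.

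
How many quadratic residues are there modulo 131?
For prime 131, there are (p-1)/2 = (131-1)/2 = 65 quadratic residues (excluding 0).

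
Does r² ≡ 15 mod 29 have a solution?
By Euler's criterion: 15^{14} ≡ 28 mod 29. Since this equals -1 (≡ 28), 15 is not a QR.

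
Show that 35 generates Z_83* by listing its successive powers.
35^1, 35^2, ..., 35^{82} mod 83: [35, 63, 47, 68, 56, 51, 42, 59, 73, 65, 34, 28, 67, 21, 71, 78, 74, 17, 14, 75, 52, 77, 39, 37, 50, 7, 79, 26, 80, 61, 60, 25, 45, 81, 13, 40, 72, 30, 54, 64, 82, 48, 20, 36, 15, 27, 32, 41, 24, 10, 18, 49, 55, 16, 62, 12, 5, 9, 66, 69, 8, 31, 6, 44, 46, 33, 76, 4, 57, 3, 22, 23, 58, 38, 2, 70, 43, 11, 53, 29, 19, 1]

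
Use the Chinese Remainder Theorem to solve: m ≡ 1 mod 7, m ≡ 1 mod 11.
M = 7 × 11 = 77. M₁ = 11, y₁ ≡ 2 mod 7. M₂ = 7, y₂ ≡ 8 mod 11. m = 1×11×2 + 1×7×8 ≡ 1 mod 77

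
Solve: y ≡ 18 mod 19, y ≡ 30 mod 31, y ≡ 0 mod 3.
M = 19 × 31 × 3 = 1767. M₁ = 93, y₁ ≡ 9 mod 19. M₂ = 57, y₂ ≡ 6 mod 31. M₃ = 589, y₃ ≡ 1 mod 3. y = 18×93×9 + 30×57×6 + 0×589×1 ≡ 588 mod 1767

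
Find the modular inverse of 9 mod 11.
Since 11 is prime, by Fermat 9^(-1) ≡ 9^{9} ≡ 5 (mod 11). Verify: 9 × 5 = 45 ≡ 1 (mod 11)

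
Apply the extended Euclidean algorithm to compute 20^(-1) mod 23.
Extended GCD: 20(-8) + 23(7) = 1. So 20^(-1) ≡ -8 ≡ 15 (mod 23). Verify: 20 × 15 = 300 ≡ 1 (mod 23)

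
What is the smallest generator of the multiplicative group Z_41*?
g = 6. Powers: [6, 36, 11, 25, 27, 39, 29, ...] generates all 40 non-zero residues.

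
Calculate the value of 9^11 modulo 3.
By repeated squaring (mod 3): 9^{1}≡0, 9^{2}≡0, 9^{4}≡0, 9^{8}≡0. Then 9^{11} = 9^{8+2+1} ≡ 0 × 0 × 0 ≡ 0 (mod 3)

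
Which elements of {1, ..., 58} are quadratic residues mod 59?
Quadratic residues modulo 59: {1, 3, 4, 5, 7, 9, 12, 15, 16, 17, 19, 20, 21, 22, 25, 26, 27, 28, 29, 35, 36, 41, 45, 46, 48, 49, 51, 53, 57}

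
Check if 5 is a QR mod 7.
By Euler's criterion: 5^{3} ≡ 6 mod 7. Since this equals -1 (≡ 6), 5 is not a QR.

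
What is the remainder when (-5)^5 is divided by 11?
By repeated squaring mod 11: (-5)^{1}≡6, (-5)^{2}≡3, (-5)^{4}≡9. Then (-5)^{5} = (-5)^{4+1} ≡ 9 × 6 ≡ 10 mod 11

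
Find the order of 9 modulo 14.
Powers of 9 mod 14: 9^1≡9, 9^2≡11, 9^3≡1. So the order of 9 is 3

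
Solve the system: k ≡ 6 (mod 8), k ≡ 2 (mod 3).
M = 8 × 3 = 24. M₁ = 3, y₁ ≡ 3 (mod 8). M₂ = 8, y₂ ≡ 2 (mod 3). k = 6×3×3 + 2×8×2 ≡ 14 (mod 24)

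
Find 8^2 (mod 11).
8^{2} = 64 ≡ 9 (mod 11)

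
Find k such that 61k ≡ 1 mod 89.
Since 89 is prime, by Fermat 61^(-1) ≡ 61^{87} ≡ 54 mod 89. Verify: 61 × 54 = 3294 ≡ 1 mod 89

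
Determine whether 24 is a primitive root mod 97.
24^{24} ≡ 1 mod 97 and 24 < 96, so ord_97(24) = 24 ≠ 96 and 24 is not a primitive root.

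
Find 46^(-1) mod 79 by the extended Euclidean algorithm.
Extended GCD: 46(-12) + 79(7) = 1. So 46^(-1) ≡ -12 ≡ 67 mod 79. Verify: 46 × 67 = 3082 ≡ 1 mod 79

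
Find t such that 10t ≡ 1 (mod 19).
Since 19 is prime, by Fermat 10^(-1) ≡ 10^{17} ≡ 2 (mod 19). Verify: 10 × 2 = 20 ≡ 1 (mod 19)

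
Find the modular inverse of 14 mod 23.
Since 23 is prime, by Fermat 14^(-1) ≡ 14^{21} ≡ 5 (mod 23). Verify: 14 × 5 = 70 ≡ 1 (mod 23)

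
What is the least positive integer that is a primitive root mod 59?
g = 2. Powers: [2, 4, 8, 16, 32, 5, 10, ...] generates all 58 non-zero residues.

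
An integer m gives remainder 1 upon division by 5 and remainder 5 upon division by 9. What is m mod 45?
M = 5 × 9 = 45. M₁ = 9, y₁ ≡ 4 mod 5. M₂ = 5, y₂ ≡ 2 mod 9. m = 1×9×4 + 5×5×2 ≡ 41 mod 45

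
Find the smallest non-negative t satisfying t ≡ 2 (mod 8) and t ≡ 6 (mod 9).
M = 8 × 9 = 72. M₁ = 9, y₁ ≡ 1 (mod 8). M₂ = 8, y₂ ≡ 8 (mod 9). t = 2×9×1 + 6×8×8 ≡ 42 (mod 72)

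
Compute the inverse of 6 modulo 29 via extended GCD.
Extended GCD: 6(5) + 29(-1) = 1. So 6^(-1) ≡ 5 mod 29. Verify: 6 × 5 = 30 ≡ 1 mod 29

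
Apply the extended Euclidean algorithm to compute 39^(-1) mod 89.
Extended GCD: 39(16) + 89(-7) = 1. So 39^(-1) ≡ 16 mod 89. Verify: 39 × 16 = 624 ≡ 1 mod 89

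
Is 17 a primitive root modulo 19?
17^{9} ≡ 1 mod 19 and 9 < 18, so ord_19(17) = 9 ≠ 18 and 17 is not a primitive root.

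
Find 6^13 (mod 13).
Using Fermat: 6^{12} ≡ 1 (mod 13). 13 ≡ 1 (mod 12). So 6^{13} ≡ 6^{1} ≡ 6 (mod 13)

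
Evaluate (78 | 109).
(78/109) = 78^{54} mod 109 = 1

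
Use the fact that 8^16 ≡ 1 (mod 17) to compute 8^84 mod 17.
By Fermat: 8^{16} ≡ 1 (mod 17). 84 = 5×16 + 4. So 8^{84} ≡ 8^{4} ≡ 16 (mod 17)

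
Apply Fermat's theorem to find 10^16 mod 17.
By Fermat's Little Theorem, 10^{16} ≡ 1 mod 17 since 17 is prime and gcd(10, 17) = 1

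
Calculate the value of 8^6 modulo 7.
Using Fermat: 8^{6} ≡ 1 mod 7. 6 ≡ 0 mod 6. So 8^{6} ≡ 8^{0} ≡ 1 mod 7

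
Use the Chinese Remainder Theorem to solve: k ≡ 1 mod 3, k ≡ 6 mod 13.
M = 3 × 13 = 39. M₁ = 13, y₁ ≡ 1 mod 3. M₂ = 3, y₂ ≡ 9 mod 13. k = 1×13×1 + 6×3×9 ≡ 19 mod 39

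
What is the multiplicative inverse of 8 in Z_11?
Since 11 is prime, by Fermat 8^(-1) ≡ 8^{9} ≡ 7 (mod 11). Verify: 8 × 7 = 56 ≡ 1 (mod 11)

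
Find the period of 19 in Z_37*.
Powers of 19 mod 37: 19^1≡19, 19^2≡28, 19^3≡14, 19^4≡7, 19^5≡22, 19^6≡11, 19^7≡24, 19^8≡12, 19^9≡6, 19^10≡3, 19^11≡20, 19^12≡10, 19^13≡5, 19^14≡21, 19^15≡29, 19^16≡33, 19^17≡35, 19^18≡36, 19^19≡18, 19^20≡9, 19^21≡23, 19^22≡30, 19^23≡15, 19^24≡26, 19^25≡13, 19^26≡25, 19^27≡31, 19^28≡34, 19^29≡17, 19^30≡27, 19^31≡32, 19^32≡16, 19^33≡8, 19^34≡4, 19^35≡2, 19^36≡1. So the order of 19 is 36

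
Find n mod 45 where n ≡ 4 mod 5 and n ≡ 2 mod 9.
M = 5 × 9 = 45. M₁ = 9, y₁ ≡ 4 mod 5. M₂ = 5, y₂ ≡ 2 mod 9. n = 4×9×4 + 2×5×2 ≡ 29 mod 45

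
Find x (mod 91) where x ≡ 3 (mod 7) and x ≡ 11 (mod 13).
M = 7 × 13 = 91. M₁ = 13, y₁ ≡ 6 (mod 7). M₂ = 7, y₂ ≡ 2 (mod 13). x = 3×13×6 + 11×7×2 ≡ 24 (mod 91)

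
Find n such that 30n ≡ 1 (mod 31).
Since 31 is prime, by Fermat 30^(-1) ≡ 30^{29} ≡ 30 (mod 31). Verify: 30 × 30 = 900 ≡ 1 (mod 31)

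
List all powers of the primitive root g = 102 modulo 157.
102^1, 102^2, ..., 102^{156} mod 157: [102, 42, 45, 37, 6, 141, 95, 113, 65, 36, 61, 99, 50, 76, 59, 52, 123, 143, 142, 40, 155, 110, 73, 67, 83, 145, 32, 124, 88, 27, 85, 35, 116, 57, 5, 39, 53, 68, 28, 30, 77, 4, 94, 11, 23, 148, 24, 93, 66, 138, 103, 144, 87, 82, 43, 147, 79, 51, 21, 101, 97, 3, 149, 126, 135, 111, 18, 109, 128, 25, 38, 108, 26, 140, 150, 71, 20, 156, 55, 115, 112, 120, 151, 16, 62, 44, 92, 121, 96, 58, 107, 81, 98, 105, 34, 14, 15, 117, 2, 47, 84, 90, 74, 12, 125, 33, 69, 130, 72, 122, 41, 100, 152, 118, 104, 89, 129, 127, 80, 153, 63, 146, 134, 9, 133, 64, 91, 19, 54, 13, 70, 75, 114, 10, 78, 106, 136, 56, 60, 154, 8, 31, 22, 46, 139, 48, 29, 132, 119, 49, 131, 17, 7, 86, 137, 1]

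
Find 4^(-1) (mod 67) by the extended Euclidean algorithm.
Extended GCD: 4(17) + 67(-1) = 1. So 4^(-1) ≡ 17 (mod 67). Verify: 4 × 17 = 68 ≡ 1 (mod 67)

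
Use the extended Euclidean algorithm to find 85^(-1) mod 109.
Extended GCD: 85(-50) + 109(39) = 1. So 85^(-1) ≡ -50 ≡ 59 mod 109. Verify: 85 × 59 = 5015 ≡ 1 mod 109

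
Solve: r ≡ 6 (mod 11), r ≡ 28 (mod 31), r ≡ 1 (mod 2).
M = 11 × 31 × 2 = 682. M₁ = 62, y₁ ≡ 8 (mod 11). M₂ = 22, y₂ ≡ 24 (mod 31). M₃ = 341, y₃ ≡ 1 (mod 2). r = 6×62×8 + 28×22×24 + 1×341×1 ≡ 369 (mod 682)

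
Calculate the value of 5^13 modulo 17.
By repeated squaring mod 17: 5^{1}≡5, 5^{2}≡8, 5^{4}≡13, 5^{8}≡16. Then 5^{13} = 5^{8+4+1} ≡ 16 × 13 × 5 ≡ 3 mod 17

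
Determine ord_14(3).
Powers of 3 mod 14: 3^1≡3, 3^2≡9, 3^3≡13, 3^4≡11, 3^5≡5, 3^6≡1. Order = 6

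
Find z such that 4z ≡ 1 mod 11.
Since 11 is prime, by Fermat 4^(-1) ≡ 4^{9} ≡ 3 mod 11. Verify: 4 × 3 = 12 ≡ 1 mod 11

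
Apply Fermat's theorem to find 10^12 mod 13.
By Fermat's Little Theorem, 10^{12} ≡ 1 mod 13 since 13 is prime and gcd(10, 13) = 1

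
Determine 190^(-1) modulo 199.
Since 199 is prime, by Fermat 190^(-1) ≡ 190^{197} ≡ 22 (mod 199). Verify: 190 × 22 = 4180 ≡ 1 (mod 199)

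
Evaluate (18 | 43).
(18/43) = 18^{21} mod 43 = -1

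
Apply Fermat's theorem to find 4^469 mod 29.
By Fermat: 4^{28} ≡ 1 mod 29. 469 ≡ 21 mod 28. So 4^{469} ≡ 4^{21} ≡ 28 mod 29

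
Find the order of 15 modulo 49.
Powers of 15 mod 49: 15^1≡15, 15^2≡29, 15^3≡43, 15^4≡8, 15^5≡22, 15^6≡36, 15^7≡1. Order = 7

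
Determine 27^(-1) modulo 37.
Since 37 is prime, by Fermat 27^(-1) ≡ 27^{35} ≡ 11 (mod 37). Verify: 27 × 11 = 297 ≡ 1 (mod 37)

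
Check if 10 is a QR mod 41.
By Euler's criterion: 10^{20} ≡ 1 (mod 41). Since this equals 1, 10 is a QR.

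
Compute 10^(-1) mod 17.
Since 17 is prime, by Fermat 10^(-1) ≡ 10^{15} ≡ 12 mod 17. Verify: 10 × 12 = 120 ≡ 1 mod 17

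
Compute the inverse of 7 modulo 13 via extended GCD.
Extended GCD: 7(2) + 13(-1) = 1. So 7^(-1) ≡ 2 (mod 13). Verify: 7 × 2 = 14 ≡ 1 (mod 13)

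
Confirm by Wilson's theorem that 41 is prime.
(40)! mod 41 = 40. Since this equals -1 (mod 41), Wilson confirms 41 is prime.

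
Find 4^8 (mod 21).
By repeated squaring (mod 21): 4^{1}≡4, 4^{2}≡16, 4^{4}≡4, 4^{8}≡16. So 4^{8} ≡ 16 (mod 21)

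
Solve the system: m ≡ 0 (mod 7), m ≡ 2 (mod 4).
M = 7 × 4 = 28. M₁ = 4, y₁ ≡ 2 (mod 7). M₂ = 7, y₂ ≡ 3 (mod 4). m = 0×4×2 + 2×7×3 ≡ 14 (mod 28)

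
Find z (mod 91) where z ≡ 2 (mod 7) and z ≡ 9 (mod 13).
M = 7 × 13 = 91. M₁ = 13, y₁ ≡ 6 (mod 7). M₂ = 7, y₂ ≡ 2 (mod 13). z = 2×13×6 + 9×7×2 ≡ 9 (mod 91)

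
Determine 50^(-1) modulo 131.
Since 131 is prime, by Fermat 50^(-1) ≡ 50^{129} ≡ 76 mod 131. Verify: 50 × 76 = 3800 ≡ 1 mod 131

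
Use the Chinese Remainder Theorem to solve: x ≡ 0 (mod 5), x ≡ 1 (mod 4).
M = 5 × 4 = 20. M₁ = 4, y₁ ≡ 4 (mod 5). M₂ = 5, y₂ ≡ 1 (mod 4). x = 0×4×4 + 1×5×1 ≡ 5 (mod 20)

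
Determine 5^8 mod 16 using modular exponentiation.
By repeated squaring (mod 16): 5^{1}≡5, 5^{2}≡9, 5^{4}≡1, 5^{8}≡1. So 5^{8} ≡ 1 (mod 16)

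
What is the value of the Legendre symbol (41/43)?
(41/43) = 41^{21} mod 43 = 1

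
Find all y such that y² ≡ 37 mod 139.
The square roots of 37 mod 139 are 71 and 68. Verify: 71² = 5041 ≡ 37 mod 139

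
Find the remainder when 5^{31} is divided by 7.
By Fermat: 5^{6} ≡ 1 (mod 7). 31 = 5×6 + 1. So 5^{31} ≡ 5^{1} ≡ 5 (mod 7)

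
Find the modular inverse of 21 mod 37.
Since 37 is prime, by Fermat 21^(-1) ≡ 21^{35} ≡ 30 mod 37. Verify: 21 × 30 = 630 ≡ 1 mod 37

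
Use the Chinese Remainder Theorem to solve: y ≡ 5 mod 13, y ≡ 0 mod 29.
M = 13 × 29 = 377. M₁ = 29, y₁ ≡ 9 mod 13. M₂ = 13, y₂ ≡ 9 mod 29. y = 5×29×9 + 0×13×9 ≡ 174 mod 377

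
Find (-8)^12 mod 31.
By repeated squaring mod 31: (-8)^{1}≡23, (-8)^{2}≡2, (-8)^{4}≡4, (-8)^{8}≡16. Then (-8)^{12} = (-8)^{8+4} ≡ 16 × 4 ≡ 2 mod 31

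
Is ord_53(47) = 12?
Powers of 47 mod 53: 47^1≡47, 47^2≡36, 47^3≡49, 47^4≡24, 47^5≡15, 47^6≡16, 47^7≡10, 47^8≡46, 47^9≡42, 47^10≡13, 47^11≡28, 47^12≡44, 47^13≡1. 47^12≡44≢1, so ord ≠ 12. No, the actual order is 13.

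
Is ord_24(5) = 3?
Powers of 5 mod 24: 5^1≡5, 5^2≡1. Already 5^2≡1, so the order is 2 < 3. No, the actual order is 2.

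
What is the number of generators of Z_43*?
A prime p has φ(p-1) primitive roots; here φ(42) = 12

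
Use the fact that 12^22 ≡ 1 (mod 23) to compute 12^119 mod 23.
By Fermat: 12^{22} ≡ 1 (mod 23). 119 = 5×22 + 9. So 12^{119} ≡ 12^{9} ≡ 4 (mod 23)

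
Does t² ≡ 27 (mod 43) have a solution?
By Euler's criterion: 27^{21} ≡ 42 (mod 43). Since this equals -1 (≡ 42), 27 is not a QR.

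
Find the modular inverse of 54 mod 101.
Since 101 is prime, by Fermat 54^(-1) ≡ 54^{99} ≡ 58 mod 101. Verify: 54 × 58 = 3132 ≡ 1 mod 101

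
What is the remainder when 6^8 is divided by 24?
By repeated squaring (mod 24): 6^{1}≡6, 6^{2}≡12, 6^{4}≡0, 6^{8}≡0. So 6^{8} ≡ 0 (mod 24)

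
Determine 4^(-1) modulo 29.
Since 29 is prime, by Fermat 4^(-1) ≡ 4^{27} ≡ 22 mod 29. Verify: 4 × 22 = 88 ≡ 1 mod 29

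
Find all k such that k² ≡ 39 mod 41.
The square roots of 39 mod 41 are 11 and 30. Verify: 11² = 121 ≡ 39 mod 41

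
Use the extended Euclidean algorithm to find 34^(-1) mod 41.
Extended GCD: 34(-6) + 41(5) = 1. So 34^(-1) ≡ -6 ≡ 35 mod 41. Verify: 34 × 35 = 1190 ≡ 1 mod 41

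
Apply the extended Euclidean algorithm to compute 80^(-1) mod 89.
Extended GCD: 80(-10) + 89(9) = 1. So 80^(-1) ≡ -10 ≡ 79 (mod 89). Verify: 80 × 79 = 6320 ≡ 1 (mod 89)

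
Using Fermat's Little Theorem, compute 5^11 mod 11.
By Fermat: 5^{10} ≡ 1 mod 11. So 5^{11} = 5^{10} · 5^{1} ≡ 5^{1} ≡ 5 mod 11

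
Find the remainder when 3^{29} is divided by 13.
By Fermat: 3^{12} ≡ 1 (mod 13). 29 = 2×12 + 5. So 3^{29} ≡ 3^{5} ≡ 9 (mod 13)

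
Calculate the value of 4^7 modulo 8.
By repeated squaring (mod 8): 4^{1}≡4, 4^{2}≡0, 4^{4}≡0. Then 4^{7} = 4^{4+2+1} ≡ 0 × 0 × 4 ≡ 0 (mod 8)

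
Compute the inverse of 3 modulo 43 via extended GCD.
Extended GCD: 3(-14) + 43(1) = 1. So 3^(-1) ≡ -14 ≡ 29 (mod 43). Verify: 3 × 29 = 87 ≡ 1 (mod 43)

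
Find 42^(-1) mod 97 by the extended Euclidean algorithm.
Extended GCD: 42(-30) + 97(13) = 1. So 42^(-1) ≡ -30 ≡ 67 mod 97. Verify: 42 × 67 = 2814 ≡ 1 mod 97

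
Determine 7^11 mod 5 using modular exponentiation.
Using Fermat: 7^{4} ≡ 1 (mod 5). 11 ≡ 3 (mod 4). So 7^{11} ≡ 7^{3} ≡ 3 (mod 5)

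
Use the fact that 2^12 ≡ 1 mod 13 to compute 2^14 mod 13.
By Fermat: 2^{12} ≡ 1 mod 13. So 2^{14} = 2^{12} · 2^{2} ≡ 2^{2} ≡ 4 mod 13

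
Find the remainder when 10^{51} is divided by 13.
By Fermat: 10^{12} ≡ 1 mod 13. 51 = 4×12 + 3. So 10^{51} ≡ 10^{3} ≡ 12 mod 13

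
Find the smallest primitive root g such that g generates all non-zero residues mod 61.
g = 2. Powers: [2, 4, 8, 16, 32, 3, 6, 12, 24, ...] generates all 60 non-zero residues.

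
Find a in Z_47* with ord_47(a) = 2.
46 has order 2 mod 47 since 46^{2} ≡ 1 mod 47 and no smaller power works.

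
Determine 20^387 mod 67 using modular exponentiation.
Using Fermat: 20^{66} ≡ 1 (mod 67). 387 ≡ 57 (mod 66). So 20^{387} ≡ 20^{57} ≡ 58 (mod 67)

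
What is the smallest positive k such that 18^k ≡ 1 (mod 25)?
Powers of 18 mod 25: 18^1≡18, 18^2≡24, 18^3≡7, 18^4≡1. Order = 4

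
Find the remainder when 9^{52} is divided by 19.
By Fermat: 9^{18} ≡ 1 (mod 19). 52 = 2×18 + 16. So 9^{52} ≡ 9^{16} ≡ 4 (mod 19)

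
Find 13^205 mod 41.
Using Fermat: 13^{40} ≡ 1 mod 41. 205 ≡ 5 mod 40. So 13^{205} ≡ 13^{5} ≡ 38 mod 41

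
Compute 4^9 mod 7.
Using Fermat: 4^{6} ≡ 1 mod 7. 9 ≡ 3 mod 6. So 4^{9} ≡ 4^{3} ≡ 1 mod 7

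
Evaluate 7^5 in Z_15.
By repeated squaring (mod 15): 7^{1}≡7, 7^{2}≡4, 7^{4}≡1. Then 7^{5} = 7^{4+1} ≡ 1 × 7 ≡ 7 (mod 15)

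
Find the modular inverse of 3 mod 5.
Since 5 is prime, by Fermat 3^(-1) ≡ 3^{3} ≡ 2 (mod 5). Verify: 3 × 2 = 6 ≡ 1 (mod 5)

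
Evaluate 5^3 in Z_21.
5^{3} = 125 ≡ 20 (mod 21)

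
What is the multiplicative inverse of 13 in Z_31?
Since 31 is prime, by Fermat 13^(-1) ≡ 13^{29} ≡ 12 mod 31. Verify: 13 × 12 = 156 ≡ 1 mod 31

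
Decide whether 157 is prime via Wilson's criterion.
(156)! mod 157 = 156. Since 156 ≡ -1 mod 157, 157 is prime.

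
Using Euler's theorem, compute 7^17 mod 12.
By Euler: 7^{4} ≡ 1 (mod 12) since gcd(7, 12) = 1. 17 = 4×4 + 1. So 7^{17} ≡ 7^{1} ≡ 7 (mod 12)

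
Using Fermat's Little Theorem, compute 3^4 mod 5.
By Fermat's Little Theorem, 3^{4} ≡ 1 mod 5 since 5 is prime and gcd(3, 5) = 1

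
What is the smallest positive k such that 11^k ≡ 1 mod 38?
Powers of 11 mod 38: 11^1≡11, 11^2≡7, 11^3≡1. So the order of 11 is 3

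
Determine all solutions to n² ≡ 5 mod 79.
The square roots of 5 mod 79 are 20 and 59. Verify: 20² = 400 ≡ 5 mod 79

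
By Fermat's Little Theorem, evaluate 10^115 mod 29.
By Fermat: 10^{28} ≡ 1 (mod 29). 115 = 4×28 + 3. So 10^{115} ≡ 10^{3} ≡ 14 (mod 29)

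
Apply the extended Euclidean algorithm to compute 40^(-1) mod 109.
Extended GCD: 40(30) + 109(-11) = 1. So 40^(-1) ≡ 30 mod 109. Verify: 40 × 30 = 1200 ≡ 1 mod 109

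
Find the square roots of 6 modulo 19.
The square roots of 6 mod 19 are 5 and 14. Verify: 5² = 25 ≡ 6 mod 19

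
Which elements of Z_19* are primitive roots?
There are φ(18) = 6 primitive roots mod 19: {2, 3, 10, 13, 14, 15}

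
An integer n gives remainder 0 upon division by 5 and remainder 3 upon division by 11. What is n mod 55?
M = 5 × 11 = 55. M₁ = 11, y₁ ≡ 1 mod 5. M₂ = 5, y₂ ≡ 9 mod 11. n = 0×11×1 + 3×5×9 ≡ 25 mod 55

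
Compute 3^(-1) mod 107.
Since 107 is prime, by Fermat 3^(-1) ≡ 3^{105} ≡ 36 mod 107. Verify: 3 × 36 = 108 ≡ 1 mod 107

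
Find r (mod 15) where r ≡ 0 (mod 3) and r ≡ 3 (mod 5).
M = 3 × 5 = 15. M₁ = 5, y₁ ≡ 2 (mod 3). M₂ = 3, y₂ ≡ 2 (mod 5). r = 0×5×2 + 3×3×2 ≡ 3 (mod 15)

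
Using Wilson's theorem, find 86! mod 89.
(88)! = (86)! × (87) × (88) ≡ -1 (mod 89). So (86)! ≡ -1 × [(88)(87)]^(-1) ≡ 44 (mod 89)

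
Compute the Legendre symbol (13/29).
(13/29) = 13^{14} mod 29 = 1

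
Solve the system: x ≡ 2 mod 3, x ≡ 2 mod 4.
M = 3 × 4 = 12. M₁ = 4, y₁ ≡ 1 mod 3. M₂ = 3, y₂ ≡ 3 mod 4. x = 2×4×1 + 2×3×3 ≡ 2 mod 12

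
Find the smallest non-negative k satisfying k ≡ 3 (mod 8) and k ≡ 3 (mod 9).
M = 8 × 9 = 72. M₁ = 9, y₁ ≡ 1 (mod 8). M₂ = 8, y₂ ≡ 8 (mod 9). k = 3×9×1 + 3×8×8 ≡ 3 (mod 72)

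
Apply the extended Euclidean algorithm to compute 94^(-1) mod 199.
Extended GCD: 94(36) + 199(-17) = 1. So 94^(-1) ≡ 36 mod 199. Verify: 94 × 36 = 3384 ≡ 1 mod 199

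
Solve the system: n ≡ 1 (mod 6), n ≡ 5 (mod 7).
M = 6 × 7 = 42. M₁ = 7, y₁ ≡ 1 (mod 6). M₂ = 6, y₂ ≡ 6 (mod 7). n = 1×7×1 + 5×6×6 ≡ 19 (mod 42)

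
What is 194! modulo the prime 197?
(196)! = (194)! × (195) × (196) ≡ -1 (mod 197). So (194)! ≡ -1 × [(196)(195)]^(-1) ≡ 98 (mod 197)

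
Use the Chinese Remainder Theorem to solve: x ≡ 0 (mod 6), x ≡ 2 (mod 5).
M = 6 × 5 = 30. M₁ = 5, y₁ ≡ 5 (mod 6). M₂ = 6, y₂ ≡ 1 (mod 5). x = 0×5×5 + 2×6×1 ≡ 12 (mod 30)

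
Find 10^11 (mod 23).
By repeated squaring (mod 23): 10^{1}≡10, 10^{2}≡8, 10^{4}≡18, 10^{8}≡2. Then 10^{11} = 10^{8+2+1} ≡ 2 × 8 × 10 ≡ 22 (mod 23)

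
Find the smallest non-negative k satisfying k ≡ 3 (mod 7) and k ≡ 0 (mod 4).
M = 7 × 4 = 28. M₁ = 4, y₁ ≡ 2 (mod 7). M₂ = 7, y₂ ≡ 3 (mod 4). k = 3×4×2 + 0×7×3 ≡ 24 (mod 28)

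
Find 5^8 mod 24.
By repeated squaring mod 24: 5^{1}≡5, 5^{2}≡1, 5^{4}≡1, 5^{8}≡1. So 5^{8} ≡ 1 mod 24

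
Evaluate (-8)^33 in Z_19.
Using Fermat: (-8)^{18} ≡ 1 (mod 19). 33 ≡ 15 (mod 18). So (-8)^{33} ≡ (-8)^{15} ≡ 1 (mod 19)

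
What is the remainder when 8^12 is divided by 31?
By repeated squaring mod 31: 8^{1}≡8, 8^{2}≡2, 8^{4}≡4, 8^{8}≡16. Then 8^{12} = 8^{8+4} ≡ 16 × 4 ≡ 2 mod 31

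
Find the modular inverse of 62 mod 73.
Since 73 is prime, by Fermat 62^(-1) ≡ 62^{71} ≡ 53 (mod 73). Verify: 62 × 53 = 3286 ≡ 1 (mod 73)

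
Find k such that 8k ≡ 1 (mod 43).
Since 43 is prime, by Fermat 8^(-1) ≡ 8^{41} ≡ 27 (mod 43). Verify: 8 × 27 = 216 ≡ 1 (mod 43)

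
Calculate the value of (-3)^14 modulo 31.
By repeated squaring mod 31: (-3)^{1}≡28, (-3)^{2}≡9, (-3)^{4}≡19, (-3)^{8}≡20. Then (-3)^{14} = (-3)^{8+4+2} ≡ 20 × 19 × 9 ≡ 10 mod 31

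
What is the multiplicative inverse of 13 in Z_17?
Since 17 is prime, by Fermat 13^(-1) ≡ 13^{15} ≡ 4 (mod 17). Verify: 13 × 4 = 52 ≡ 1 (mod 17)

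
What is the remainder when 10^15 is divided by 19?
By repeated squaring (mod 19): 10^{1}≡10, 10^{2}≡5, 10^{4}≡6, 10^{8}≡17. Then 10^{15} = 10^{8+4+2+1} ≡ 17 × 6 × 5 × 10 ≡ 8 (mod 19)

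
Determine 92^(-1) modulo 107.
Since 107 is prime, by Fermat 92^(-1) ≡ 92^{105} ≡ 57 (mod 107). Verify: 92 × 57 = 5244 ≡ 1 (mod 107)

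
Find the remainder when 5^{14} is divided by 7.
By Fermat: 5^{6} ≡ 1 (mod 7). 14 = 2×6 + 2. So 5^{14} ≡ 5^{2} ≡ 4 (mod 7)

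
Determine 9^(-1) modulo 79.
Since 79 is prime, by Fermat 9^(-1) ≡ 9^{77} ≡ 44 (mod 79). Verify: 9 × 44 = 396 ≡ 1 (mod 79)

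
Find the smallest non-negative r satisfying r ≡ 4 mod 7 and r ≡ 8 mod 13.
M = 7 × 13 = 91. M₁ = 13, y₁ ≡ 6 mod 7. M₂ = 7, y₂ ≡ 2 mod 13. r = 4×13×6 + 8×7×2 ≡ 60 mod 91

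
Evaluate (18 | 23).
(18/23) = 18^{11} mod 23 = 1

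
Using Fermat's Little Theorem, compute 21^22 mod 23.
By Fermat's Little Theorem, 21^{22} ≡ 1 mod 23 since 23 is prime and gcd(21, 23) = 1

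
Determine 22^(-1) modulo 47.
Since 47 is prime, by Fermat 22^(-1) ≡ 22^{45} ≡ 15 mod 47. Verify: 22 × 15 = 330 ≡ 1 mod 47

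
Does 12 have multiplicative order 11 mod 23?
Powers of 12 mod 23: 12^1≡12, 12^2≡6, 12^3≡3, 12^4≡13, 12^5≡18, 12^6≡9, 12^7≡16, 12^8≡8, 12^9≡4, 12^10≡2, 12^11≡1. First k with 12^k≡1 is k=11. Yes, ord_23(12) = 11.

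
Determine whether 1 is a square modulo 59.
By Euler's criterion: 1^{29} ≡ 1 mod 59. Since this equals 1, 1 is a QR.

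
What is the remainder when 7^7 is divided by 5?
Using Fermat: 7^{4} ≡ 1 (mod 5). 7 ≡ 3 (mod 4). So 7^{7} ≡ 7^{3} ≡ 3 (mod 5)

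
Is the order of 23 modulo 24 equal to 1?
Powers of 23 mod 24: 23^1≡23, 23^2≡1. 23^1≡23≢1, so ord ≠ 1. No, the actual order is 2.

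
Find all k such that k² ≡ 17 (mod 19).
The square roots of 17 mod 19 are 6 and 13. Verify: 6² = 36 ≡ 17 (mod 19)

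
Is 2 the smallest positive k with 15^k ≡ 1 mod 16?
Powers of 15 mod 16: 15^1≡15, 15^2≡1. First k with 15^k≡1 is k=2. Yes, ord_16(15) = 2.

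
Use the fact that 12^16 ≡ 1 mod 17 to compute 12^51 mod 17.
By Fermat: 12^{16} ≡ 1 mod 17. 51 = 3×16 + 3. So 12^{51} ≡ 12^{3} ≡ 11 mod 17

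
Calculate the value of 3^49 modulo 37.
Using Fermat: 3^{36} ≡ 1 (mod 37). 49 ≡ 13 (mod 36). So 3^{49} ≡ 3^{13} ≡ 30 (mod 37)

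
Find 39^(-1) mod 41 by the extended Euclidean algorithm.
Extended GCD: 39(20) + 41(-19) = 1. So 39^(-1) ≡ 20 mod 41. Verify: 39 × 20 = 780 ≡ 1 mod 41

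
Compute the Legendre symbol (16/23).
(16/23) = 16^{11} mod 23 = 1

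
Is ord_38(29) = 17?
Powers of 29 mod 38: 29^1≡29, 29^2≡5, 29^3≡31, 29^4≡25, 29^5≡3, 29^6≡11, 29^7≡15, 29^8≡17, 29^9≡37, 29^10≡9, 29^11≡33, 29^12≡7, 29^13≡13, 29^14≡35, 29^15≡27, 29^16≡23, 29^17≡21, 29^18≡1. 29^17≡21≢1, so ord ≠ 17. No, the actual order is 18.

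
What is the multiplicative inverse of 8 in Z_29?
Since 29 is prime, by Fermat 8^(-1) ≡ 8^{27} ≡ 11 mod 29. Verify: 8 × 11 = 88 ≡ 1 mod 29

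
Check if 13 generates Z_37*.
ord_37(13) divides 36. For each prime q|36: 13^{18}≡36, 13^{12}≡10, none ≡ 1. So 13 has order 36 and is a primitive root mod 37.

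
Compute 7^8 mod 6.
By repeated squaring (mod 6): 7^{1}≡1, 7^{2}≡1, 7^{4}≡1, 7^{8}≡1. So 7^{8} ≡ 1 (mod 6)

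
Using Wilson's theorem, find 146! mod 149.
(148)! = (146)! × (147) × (148) ≡ -1 (mod 149). So (146)! ≡ -1 × [(148)(147)]^(-1) ≡ 74 (mod 149)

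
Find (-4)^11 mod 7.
Using Fermat: (-4)^{6} ≡ 1 mod 7. 11 ≡ 5 mod 6. So (-4)^{11} ≡ (-4)^{5} ≡ 5 mod 7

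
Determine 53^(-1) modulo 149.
Since 149 is prime, by Fermat 53^(-1) ≡ 53^{147} ≡ 45 (mod 149). Verify: 53 × 45 = 2385 ≡ 1 (mod 149)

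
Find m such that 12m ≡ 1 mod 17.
Since 17 is prime, by Fermat 12^(-1) ≡ 12^{15} ≡ 10 mod 17. Verify: 12 × 10 = 120 ≡ 1 mod 17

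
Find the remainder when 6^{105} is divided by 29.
By Fermat: 6^{28} ≡ 1 mod 29. 105 = 3×28 + 21. So 6^{105} ≡ 6^{21} ≡ 28 mod 29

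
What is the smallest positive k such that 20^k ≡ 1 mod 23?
Powers of 20 mod 23: 20^1≡20, 20^2≡9, 20^3≡19, 20^4≡12, 20^5≡10, 20^6≡16, 20^7≡21, 20^8≡6, 20^9≡5, 20^10≡8, 20^11≡22, 20^12≡3, 20^13≡14, 20^14≡4, 20^15≡11, 20^16≡13, 20^17≡7, 20^18≡2, 20^19≡17, 20^20≡18, 20^21≡15, 20^22≡1. Order = 22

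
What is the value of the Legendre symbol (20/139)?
(20/139) = 20^{69} mod 139 = 1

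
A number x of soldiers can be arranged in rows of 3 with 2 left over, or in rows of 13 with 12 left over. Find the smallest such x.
M = 3 × 13 = 39. M₁ = 13, y₁ ≡ 1 (mod 3). M₂ = 3, y₂ ≡ 9 (mod 13). x = 2×13×1 + 12×3×9 ≡ 38 (mod 39)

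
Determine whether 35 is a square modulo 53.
By Euler's criterion: 35^{26} ≡ 52 mod 53. Since this equals -1 (≡ 52), 35 is not a QR.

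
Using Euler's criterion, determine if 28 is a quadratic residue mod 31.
By Euler's criterion: 28^{15} ≡ 1 mod 31. Since this equals 1, 28 is a QR.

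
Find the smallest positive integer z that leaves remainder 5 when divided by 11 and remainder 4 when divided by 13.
M = 11 × 13 = 143. M₁ = 13, y₁ ≡ 6 mod 11. M₂ = 11, y₂ ≡ 6 mod 13. z = 5×13×6 + 4×11×6 ≡ 82 mod 143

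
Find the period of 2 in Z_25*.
Powers of 2 mod 25: 2^1≡2, 2^2≡4, 2^3≡8, 2^4≡16, 2^5≡7, 2^6≡14, 2^7≡3, 2^8≡6, 2^9≡12, 2^10≡24, 2^11≡23, 2^12≡21, 2^13≡17, 2^14≡9, 2^15≡18, 2^16≡11, 2^17≡22, 2^18≡19, 2^19≡13, 2^20≡1. Order = 20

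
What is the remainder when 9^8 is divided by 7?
Using Fermat: 9^{6} ≡ 1 (mod 7). 8 ≡ 2 (mod 6). So 9^{8} ≡ 9^{2} ≡ 4 (mod 7)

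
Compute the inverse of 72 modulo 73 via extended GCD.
Extended GCD: 72(-1) + 73(1) = 1. So 72^(-1) ≡ -1 ≡ 72 (mod 73). Verify: 72 × 72 = 5184 ≡ 1 (mod 73)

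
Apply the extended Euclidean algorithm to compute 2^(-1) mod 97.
Extended GCD: 2(-48) + 97(1) = 1. So 2^(-1) ≡ -48 ≡ 49 (mod 97). Verify: 2 × 49 = 98 ≡ 1 (mod 97)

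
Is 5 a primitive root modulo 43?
ord_43(5) divides 42. For each prime q|42: 5^{21}≡42, 5^{14}≡36, 5^{6}≡16, none ≡ 1. So 5 has order 42 and is a primitive root mod 43.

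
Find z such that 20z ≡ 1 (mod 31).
Since 31 is prime, by Fermat 20^(-1) ≡ 20^{29} ≡ 14 (mod 31). Verify: 20 × 14 = 280 ≡ 1 (mod 31)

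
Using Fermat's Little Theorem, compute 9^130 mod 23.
By Fermat: 9^{22} ≡ 1 mod 23. 130 = 5×22 + 20. So 9^{130} ≡ 9^{20} ≡ 2 mod 23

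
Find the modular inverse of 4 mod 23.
Since 23 is prime, by Fermat 4^(-1) ≡ 4^{21} ≡ 6 (mod 23). Verify: 4 × 6 = 24 ≡ 1 (mod 23)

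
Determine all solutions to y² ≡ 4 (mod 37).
The square roots of 4 mod 37 are 35 and 2. Verify: 35² = 1225 ≡ 4 (mod 37)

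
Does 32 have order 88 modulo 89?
32^{11} ≡ 1 (mod 89) and 11 < 88, so ord_89(32) = 11 ≠ 88 and 32 is not a primitive root.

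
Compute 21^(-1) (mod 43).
Since 43 is prime, by Fermat 21^(-1) ≡ 21^{41} ≡ 41 (mod 43). Verify: 21 × 41 = 861 ≡ 1 (mod 43)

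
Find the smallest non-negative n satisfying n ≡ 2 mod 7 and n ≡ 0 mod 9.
M = 7 × 9 = 63. M₁ = 9, y₁ ≡ 4 mod 7. M₂ = 7, y₂ ≡ 4 mod 9. n = 2×9×4 + 0×7×4 ≡ 9 mod 63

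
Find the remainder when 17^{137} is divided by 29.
By Fermat: 17^{28} ≡ 1 mod 29. 137 = 4×28 + 25. So 17^{137} ≡ 17^{25} ≡ 17 mod 29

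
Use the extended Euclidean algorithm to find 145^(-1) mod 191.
Extended GCD: 145(-54) + 191(41) = 1. So 145^(-1) ≡ -54 ≡ 137 (mod 191). Verify: 145 × 137 = 19865 ≡ 1 (mod 191)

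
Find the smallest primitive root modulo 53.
g = 2. Powers: [2, 4, 8, 16, 32, 11, 22, 44, ...] generates all 52 non-zero residues.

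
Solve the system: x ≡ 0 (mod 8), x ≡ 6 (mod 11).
M = 8 × 11 = 88. M₁ = 11, y₁ ≡ 3 (mod 8). M₂ = 8, y₂ ≡ 7 (mod 11). x = 0×11×3 + 6×8×7 ≡ 72 (mod 88)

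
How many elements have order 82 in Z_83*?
A prime p has φ(p-1) primitive roots; here φ(82) = 40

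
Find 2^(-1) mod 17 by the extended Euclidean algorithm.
Extended GCD: 2(-8) + 17(1) = 1. So 2^(-1) ≡ -8 ≡ 9 mod 17. Verify: 2 × 9 = 18 ≡ 1 mod 17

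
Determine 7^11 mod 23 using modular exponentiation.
By repeated squaring mod 23: 7^{1}≡7, 7^{2}≡3, 7^{4}≡9, 7^{8}≡12. Then 7^{11} = 7^{8+2+1} ≡ 12 × 3 × 7 ≡ 22 mod 23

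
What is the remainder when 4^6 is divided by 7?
Using Fermat: 4^{6} ≡ 1 mod 7. 6 ≡ 0 mod 6. So 4^{6} ≡ 4^{0} ≡ 1 mod 7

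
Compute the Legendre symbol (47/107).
(47/107) = 47^{53} mod 107 = 1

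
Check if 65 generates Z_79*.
65^{13} ≡ 1 mod 79 and 13 < 78, so ord_79(65) = 13 ≠ 78 and 65 is not a primitive root.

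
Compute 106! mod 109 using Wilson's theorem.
(108)! = (106)! × (107) × (108) ≡ -1 mod 109. So (106)! ≡ -1 × [(108)(107)]^(-1) ≡ 54 mod 109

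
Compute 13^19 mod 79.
By repeated squaring (mod 79): 13^{1}≡13, 13^{2}≡11, 13^{4}≡42, 13^{8}≡26, 13^{16}≡44. Then 13^{19} = 13^{16+2+1} ≡ 44 × 11 × 13 ≡ 51 (mod 79)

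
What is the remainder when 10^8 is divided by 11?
By repeated squaring (mod 11): 10^{1}≡10, 10^{2}≡1, 10^{4}≡1, 10^{8}≡1. So 10^{8} ≡ 1 (mod 11)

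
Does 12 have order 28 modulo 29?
12^{4} ≡ 1 mod 29 and 4 < 28, so ord_29(12) = 4 ≠ 28 and 12 is not a primitive root.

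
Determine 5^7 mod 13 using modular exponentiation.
By repeated squaring mod 13: 5^{1}≡5, 5^{2}≡12, 5^{4}≡1. Then 5^{7} = 5^{4+2+1} ≡ 1 × 12 × 5 ≡ 8 mod 13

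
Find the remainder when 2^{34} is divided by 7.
By Fermat: 2^{6} ≡ 1 mod 7. 34 = 5×6 + 4. So 2^{34} ≡ 2^{4} ≡ 2 mod 7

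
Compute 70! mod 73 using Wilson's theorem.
(72)! = (70)! × (71) × (72) ≡ -1 mod 73. So (70)! ≡ -1 × [(72)(71)]^(-1) ≡ 36 mod 73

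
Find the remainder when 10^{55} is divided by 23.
By Fermat: 10^{22} ≡ 1 (mod 23). 55 = 2×22 + 11. So 10^{55} ≡ 10^{11} ≡ 22 (mod 23)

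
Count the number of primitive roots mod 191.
A prime p has φ(p-1) primitive roots; here φ(190) = 72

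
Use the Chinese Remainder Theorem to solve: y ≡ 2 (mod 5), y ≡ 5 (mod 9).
M = 5 × 9 = 45. M₁ = 9, y₁ ≡ 4 (mod 5). M₂ = 5, y₂ ≡ 2 (mod 9). y = 2×9×4 + 5×5×2 ≡ 32 (mod 45)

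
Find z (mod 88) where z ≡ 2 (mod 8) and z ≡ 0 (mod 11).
M = 8 × 11 = 88. M₁ = 11, y₁ ≡ 3 (mod 8). M₂ = 8, y₂ ≡ 7 (mod 11). z = 2×11×3 + 0×8×7 ≡ 66 (mod 88)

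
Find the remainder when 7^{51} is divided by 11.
By Fermat: 7^{10} ≡ 1 (mod 11). 51 = 5×10 + 1. So 7^{51} ≡ 7^{1} ≡ 7 (mod 11)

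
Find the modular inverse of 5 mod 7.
Since 7 is prime, by Fermat 5^(-1) ≡ 5^{5} ≡ 3 mod 7. Verify: 5 × 3 = 15 ≡ 1 mod 7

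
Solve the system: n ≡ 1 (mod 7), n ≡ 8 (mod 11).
M = 7 × 11 = 77. M₁ = 11, y₁ ≡ 2 (mod 7). M₂ = 7, y₂ ≡ 8 (mod 11). n = 1×11×2 + 8×7×8 ≡ 8 (mod 77)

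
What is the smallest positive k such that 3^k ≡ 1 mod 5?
Powers of 3 mod 5: 3^1≡3, 3^2≡4, 3^3≡2, 3^4≡1. Order = 4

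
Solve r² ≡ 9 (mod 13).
The square roots of 9 mod 13 are 3 and 10. Verify: 3² = 9 ≡ 9 (mod 13)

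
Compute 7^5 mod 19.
By repeated squaring mod 19: 7^{1}≡7, 7^{2}≡11, 7^{4}≡7. Then 7^{5} = 7^{4+1} ≡ 7 × 7 ≡ 11 mod 19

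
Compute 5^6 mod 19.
By repeated squaring mod 19: 5^{1}≡5, 5^{2}≡6, 5^{4}≡17. Then 5^{6} = 5^{4+2} ≡ 17 × 6 ≡ 7 mod 19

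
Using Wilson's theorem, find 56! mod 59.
(58)! = (56)! × (57) × (58) ≡ -1 (mod 59). So (56)! ≡ -1 × [(58)(57)]^(-1) ≡ 29 (mod 59)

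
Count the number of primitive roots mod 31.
Number of primitive roots mod 31 = φ(p-1) = φ(30) = 8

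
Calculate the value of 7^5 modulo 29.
By repeated squaring (mod 29): 7^{1}≡7, 7^{2}≡20, 7^{4}≡23. Then 7^{5} = 7^{4+1} ≡ 23 × 7 ≡ 16 (mod 29)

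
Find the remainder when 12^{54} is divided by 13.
By Fermat: 12^{12} ≡ 1 mod 13. 54 = 4×12 + 6. So 12^{54} ≡ 12^{6} ≡ 1 mod 13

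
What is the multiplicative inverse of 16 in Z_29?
Since 29 is prime, by Fermat 16^(-1) ≡ 16^{27} ≡ 20 mod 29. Verify: 16 × 20 = 320 ≡ 1 mod 29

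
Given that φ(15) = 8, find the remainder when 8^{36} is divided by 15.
By Euler: 8^{8} ≡ 1 mod 15 since gcd(8, 15) = 1. 36 = 4×8 + 4. So 8^{36} ≡ 8^{4} ≡ 1 mod 15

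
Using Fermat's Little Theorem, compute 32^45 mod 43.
By Fermat: 32^{42} ≡ 1 mod 43. So 32^{45} = 32^{42} · 32^{3} ≡ 32^{3} ≡ 2 mod 43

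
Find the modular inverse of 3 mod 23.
Since 23 is prime, by Fermat 3^(-1) ≡ 3^{21} ≡ 8 mod 23. Verify: 3 × 8 = 24 ≡ 1 mod 23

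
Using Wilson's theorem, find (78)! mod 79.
By Wilson's theorem, (78)! ≡ -1 ≡ 78 (mod 79)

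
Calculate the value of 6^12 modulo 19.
By repeated squaring (mod 19): 6^{1}≡6, 6^{2}≡17, 6^{4}≡4, 6^{8}≡16. Then 6^{12} = 6^{8+4} ≡ 16 × 4 ≡ 7 (mod 19)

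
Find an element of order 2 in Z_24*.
5 has order 2 mod 24 since 5^{2} ≡ 1 mod 24 and no smaller power works.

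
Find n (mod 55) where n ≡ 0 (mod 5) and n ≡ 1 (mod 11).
M = 5 × 11 = 55. M₁ = 11, y₁ ≡ 1 (mod 5). M₂ = 5, y₂ ≡ 9 (mod 11). n = 0×11×1 + 1×5×9 ≡ 45 (mod 55)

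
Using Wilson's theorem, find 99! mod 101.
(100)! = (99)! × (100) ≡ -1 (mod 101). So (99)! ≡ -1 × (100)^(-1) ≡ (-1)×(-1) = 1 (mod 101)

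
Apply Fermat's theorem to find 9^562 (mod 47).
By Fermat: 9^{46} ≡ 1 (mod 47). 562 ≡ 10 (mod 46). So 9^{562} ≡ 9^{10} ≡ 7 (mod 47)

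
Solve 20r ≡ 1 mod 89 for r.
Since 89 is prime, by Fermat 20^(-1) ≡ 20^{87} ≡ 49 mod 89. Verify: 20 × 49 = 980 ≡ 1 mod 89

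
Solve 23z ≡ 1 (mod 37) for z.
Since 37 is prime, by Fermat 23^(-1) ≡ 23^{35} ≡ 29 (mod 37). Verify: 23 × 29 = 667 ≡ 1 (mod 37)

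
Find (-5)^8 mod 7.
Using Fermat: (-5)^{6} ≡ 1 mod 7. 8 ≡ 2 mod 6. So (-5)^{8} ≡ (-5)^{2} ≡ 4 mod 7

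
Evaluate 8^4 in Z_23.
8^{4} = 4096 ≡ 2 mod 23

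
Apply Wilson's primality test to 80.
(79)! mod 80 = 0. Since 0 ≢ -1 (mod 80), 80 is not prime.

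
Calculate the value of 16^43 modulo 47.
By repeated squaring mod 47: 16^{1}≡16, 16^{2}≡21, 16^{4}≡18, 16^{8}≡42, 16^{16}≡25, 16^{32}≡14. Then 16^{43} = 16^{32+8+2+1} ≡ 14 × 42 × 21 × 16 ≡ 27 mod 47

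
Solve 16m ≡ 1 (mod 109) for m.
Since 109 is prime, by Fermat 16^(-1) ≡ 16^{107} ≡ 75 (mod 109). Verify: 16 × 75 = 1200 ≡ 1 (mod 109)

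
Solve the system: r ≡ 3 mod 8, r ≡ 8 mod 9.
M = 8 × 9 = 72. M₁ = 9, y₁ ≡ 1 mod 8. M₂ = 8, y₂ ≡ 8 mod 9. r = 3×9×1 + 8×8×8 ≡ 35 mod 72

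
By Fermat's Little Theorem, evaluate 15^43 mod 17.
By Fermat: 15^{16} ≡ 1 mod 17. 43 = 2×16 + 11. So 15^{43} ≡ 15^{11} ≡ 9 mod 17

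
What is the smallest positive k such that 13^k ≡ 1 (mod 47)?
Powers of 13 mod 47: 13^1≡13, 13^2≡28, 13^3≡35, 13^4≡32, 13^5≡40, 13^6≡3, 13^7≡39, 13^8≡37, 13^9≡11, 13^10≡2, 13^11≡26, 13^12≡9, 13^13≡23, 13^14≡17, 13^15≡33, 13^16≡6, 13^17≡31, 13^18≡27, 13^19≡22, 13^20≡4, 13^21≡5, 13^22≡18, 13^23≡46, 13^24≡34, 13^25≡19, 13^26≡12, 13^27≡15, 13^28≡7, 13^29≡44, 13^30≡8, 13^31≡10, 13^32≡36, 13^33≡45, 13^34≡21, 13^35≡38, 13^36≡24, 13^37≡30, 13^38≡14, 13^39≡41, 13^40≡16, 13^41≡20, 13^42≡25, 13^43≡43, 13^44≡42, 13^45≡29, 13^46≡1. Order = 46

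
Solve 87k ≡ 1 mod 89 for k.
Since 89 is prime, by Fermat 87^(-1) ≡ 87^{87} ≡ 44 mod 89. Verify: 87 × 44 = 3828 ≡ 1 mod 89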